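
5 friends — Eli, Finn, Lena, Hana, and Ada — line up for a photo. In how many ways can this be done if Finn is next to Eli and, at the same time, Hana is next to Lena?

Treat {Finn,Eli} as one block (2 orders) and {Hana,Lena} as another (2 orders).
That leaves 3 units to arrange: 2 × 2 × 3! = 4 × 6 = 24.

24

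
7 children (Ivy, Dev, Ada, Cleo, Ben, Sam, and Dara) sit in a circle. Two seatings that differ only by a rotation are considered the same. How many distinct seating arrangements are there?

720

Around a circle, 7 distinct people have 7!/7 = (6)! = 720 rotationally distinct seatings.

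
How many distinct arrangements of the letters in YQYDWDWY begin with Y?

630

With the first slot taken by Y, it remains to arrange the other 7 letters (QYDWDWY).
Those 7 letters have D appearing twice, W appearing twice, and Y appearing twice, giving (7)!/(2!·2!·2!) = 630.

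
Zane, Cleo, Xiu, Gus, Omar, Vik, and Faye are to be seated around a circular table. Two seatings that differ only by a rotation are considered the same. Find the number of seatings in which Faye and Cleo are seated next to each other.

240

Treat {Faye, Cleo} as one unit (2 internal orders) and seat the resulting 6 units around the table: (5)! circular arrangements.
So 2 × (5)! = 2 × 120 = 240.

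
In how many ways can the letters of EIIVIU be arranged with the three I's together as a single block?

24

Treat the 3 copies of I as a single block. The multiset to arrange is then {III, E, U, V}, 4 items in all.
All 4 items are distinct, so there are (4)! = 24 arrangements.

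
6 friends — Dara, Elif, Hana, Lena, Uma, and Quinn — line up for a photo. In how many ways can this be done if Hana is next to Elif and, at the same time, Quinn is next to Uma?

Treat {Hana,Elif} as one block (2 orders) and {Quinn,Uma} as another (2 orders).
That leaves 4 units to arrange: 2 × 2 × 4! = 4 × 24 = 96.

96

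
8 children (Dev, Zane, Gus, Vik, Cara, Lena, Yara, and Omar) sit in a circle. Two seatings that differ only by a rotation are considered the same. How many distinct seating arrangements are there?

5040

Around a circle, 8 distinct people have 8!/8 = (7)! = 5040 rotationally distinct seatings.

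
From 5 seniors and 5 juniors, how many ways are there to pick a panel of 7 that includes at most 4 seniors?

110

Split by how many seniors are chosen (0 through 4).
Sum: C(5,0)·C(5,7) + C(5,1)·C(5,6) + C(5,2)·C(5,5) + C(5,3)·C(5,4) + C(5,4)·C(5,3) = 0 + 0 + 10 + 50 + 50 = 110.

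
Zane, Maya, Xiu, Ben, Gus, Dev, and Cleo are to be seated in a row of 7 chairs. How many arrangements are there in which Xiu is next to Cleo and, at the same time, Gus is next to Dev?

Treat {Xiu,Cleo} as one block (2 orders) and {Gus,Dev} as another (2 orders).
That leaves 5 units to arrange: 2 × 2 × 5! = 4 × 120 = 480.

480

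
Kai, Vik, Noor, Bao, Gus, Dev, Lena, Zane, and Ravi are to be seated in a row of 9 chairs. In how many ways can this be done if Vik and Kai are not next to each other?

282240

Of the 9! = 362880 arrangements, those with Vik and Kai adjacent number 2 × 8! = 80640 (treat the pair as a block with 2 internal orders).
So 362880 − 80640 = 282240 arrangements keep them apart.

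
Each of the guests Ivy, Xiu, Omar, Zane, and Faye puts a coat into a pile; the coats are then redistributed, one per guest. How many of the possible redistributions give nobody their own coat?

44

Let Aᵢ be the assignments in which guest i gets their own coat. We want the size of the complement of A₁∪…∪A_5.
By inclusion–exclusion this is Σ_{j=0}^{5} (−1)^j C(5,j)·(5−j)!.
Computing: 120 − 120 + 60 − 20 + 5 − 1 = 44.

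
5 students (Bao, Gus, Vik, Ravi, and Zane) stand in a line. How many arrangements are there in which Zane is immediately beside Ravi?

48

Glue Zane and Ravi into one block (2 internal orders), leaving 4 units to arrange in a row.
So the count is 2·(4)! = 48.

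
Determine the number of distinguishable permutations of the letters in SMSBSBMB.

The 8 letters of SMSBSBMB have repeats: B appearing 3 times, M appearing twice, and S appearing 3 times.
The number of distinct arrangements is 8!/(3!·3!·2!) = 40320/72 = 560.

560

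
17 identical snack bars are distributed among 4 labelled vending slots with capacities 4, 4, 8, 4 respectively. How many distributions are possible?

20

By stars and bars, unrestricted non-negative solutions to x_1+…+x_4 = 17 number C(17+3,3) = 1140.
Subtract solutions that violate a single cap (substitute x_i' = x_i − (cap_i+1)): x_1 ≥ 5 gives C(15,3) = 455; x_2 ≥ 5 gives C(15,3) = 455; x_3 ≥ 9 gives C(11,3) = 165; x_4 ≥ 5 gives C(15,3) = 455. Together 1530.
Add back pairs where two caps are both exceeded: 120 + 20 + 120 + 20 + 120 + 20 = 420.
Subtract triples: 0 + 10 + 0 + 0 = 10.
By inclusion–exclusion the count is 1140 − 1530 + 420 − 10 = 20.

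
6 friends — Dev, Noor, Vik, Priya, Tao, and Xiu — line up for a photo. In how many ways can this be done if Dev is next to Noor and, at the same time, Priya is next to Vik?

Treat {Dev,Noor} as one block (2 orders) and {Priya,Vik} as another (2 orders).
That leaves 4 units to arrange: 2 × 2 × 4! = 4 × 24 = 96.

96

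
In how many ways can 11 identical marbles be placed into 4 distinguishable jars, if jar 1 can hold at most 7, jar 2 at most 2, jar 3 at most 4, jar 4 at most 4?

56

Ignoring the caps, the number of non-negative solutions to x_1+…+x_4 = 11 is C(14,3) = 364.
Subtract solutions that violate a single cap (substitute x_i' = x_i − (cap_i+1)): x_1 ≥ 8 gives C(6,3) = 20; x_2 ≥ 3 gives C(11,3) = 165; x_3 ≥ 5 gives C(9,3) = 84; x_4 ≥ 5 gives C(9,3) = 84. Together 353.
Add back pairs where two caps are both exceeded: 1 + 0 + 0 + 20 + 20 + 4 = 45.
By inclusion–exclusion the count is 364 − 353 + 45 = 56.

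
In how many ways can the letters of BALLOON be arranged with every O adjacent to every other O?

Treat the 2 copies of O as a single block. The multiset to arrange is then {OO, A, B, L, L, N}, 6 items in all.
That gives (6)!/(2!) = 360 arrangements.

360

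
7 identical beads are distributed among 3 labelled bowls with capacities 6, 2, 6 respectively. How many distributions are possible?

Ignoring the caps, the number of non-negative solutions to x_1+…+x_3 = 7 is C(9,2) = 36.
Subtract solutions that violate a single cap (substitute x_i' = x_i − (cap_i+1)): x_1 ≥ 7 gives C(2,2) = 1; x_2 ≥ 3 gives C(6,2) = 15; x_3 ≥ 7 gives C(2,2) = 1. Together 17.
No two caps can be exceeded simultaneously, so the pair terms are all 0.
By inclusion–exclusion the count is 36 − 17 + 0 = 19.

19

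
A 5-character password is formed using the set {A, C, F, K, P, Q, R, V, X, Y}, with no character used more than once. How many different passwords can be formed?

Choose and order 5 of the 10 symbols: the first character has 10 options, the next 9, and so on down to 6.
That product is 10 × 9 × 8 × 7 × 6 = 30240.

30240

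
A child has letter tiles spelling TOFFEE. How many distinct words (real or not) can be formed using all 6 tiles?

Letter multiplicities in TOFFEE: E×2, F×2, O×1, T×1.
So there are 6! / (2!·2!) = 180 distinguishable arrangements.

180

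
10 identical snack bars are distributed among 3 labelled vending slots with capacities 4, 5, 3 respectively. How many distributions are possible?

6

Ignoring the caps, the number of non-negative solutions to x_1+…+x_3 = 10 is C(12,2) = 66.
Subtract solutions that violate a single cap (substitute x_i' = x_i − (cap_i+1)): x_1 ≥ 5 gives C(7,2) = 21; x_2 ≥ 6 gives C(6,2) = 15; x_3 ≥ 4 gives C(8,2) = 28. Together 64.
Add back pairs where two caps are both exceeded: 0 + 3 + 1 = 4.
By inclusion–exclusion the count is 66 − 64 + 4 = 6.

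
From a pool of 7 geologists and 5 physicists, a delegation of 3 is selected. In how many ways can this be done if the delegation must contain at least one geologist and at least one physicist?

175

With no constraint there are C(12,3) = 220 possible selections.
Subtract selections that omit an entire group: no geologists → C(5,3) = 10; no physicists → C(7,3) = 35.
Both groups omitted at once is impossible, so 220 − 45 = 175.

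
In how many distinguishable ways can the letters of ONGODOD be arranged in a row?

420

The 7 letters of ONGODOD have repeats: D appearing twice and O appearing 3 times.
The number of distinct arrangements is 7!/(3!·2!) = 5040/12 = 420.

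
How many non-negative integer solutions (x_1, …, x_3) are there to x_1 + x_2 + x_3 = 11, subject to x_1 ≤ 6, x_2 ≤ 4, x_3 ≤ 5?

By stars and bars, unrestricted non-negative solutions to x_1+…+x_3 = 11 number C(11+2,2) = 78.
Subtract solutions that violate a single cap (substitute x_i' = x_i − (cap_i+1)): x_1 ≥ 7 gives C(6,2) = 15; x_2 ≥ 5 gives C(8,2) = 28; x_3 ≥ 6 gives C(7,2) = 21. Together 64.
Add back pairs where two caps are both exceeded: 0 + 0 + 1 = 1.
By inclusion–exclusion the count is 78 − 64 + 1 = 15.

15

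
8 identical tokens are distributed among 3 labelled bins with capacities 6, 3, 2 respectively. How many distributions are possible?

Ignoring the caps, the number of non-negative solutions to x_1+…+x_3 = 8 is C(10,2) = 45.
Subtract solutions that violate a single cap (substitute x_i' = x_i − (cap_i+1)): x_1 ≥ 7 gives C(3,2) = 3; x_2 ≥ 4 gives C(6,2) = 15; x_3 ≥ 3 gives C(7,2) = 21. Together 39.
Add back pairs where two caps are both exceeded: 0 + 0 + 3 = 3.
By inclusion–exclusion the count is 45 − 39 + 3 = 9.

9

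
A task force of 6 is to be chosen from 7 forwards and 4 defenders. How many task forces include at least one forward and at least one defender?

455

Total 6-person selections from all 11: C(11,6) = 462.
Subtract selections that omit an entire group: no forwards → C(4,6) = 0; no defenders → C(7,6) = 7.
Both groups omitted at once is impossible, so 462 − 7 = 455.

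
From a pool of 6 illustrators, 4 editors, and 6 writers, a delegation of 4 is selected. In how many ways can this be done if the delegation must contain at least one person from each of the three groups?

With no constraint there are C(16,4) = 1820 possible selections.
Subtract selections that omit an entire group: no illustrators → C(10,4) = 210; no editors → C(12,4) = 495; no writers → C(10,4) = 210.
Add back selections omitting two groups (i.e. drawn from a single group): C(6,4) + C(4,4) + C(6,4) = 31.
By inclusion–exclusion: 1820 − 915 + 31 = 936.

936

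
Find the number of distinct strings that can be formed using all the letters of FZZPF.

30

The 5 letters of FZZPF have repeats: F appearing twice and Z appearing twice.
The number of distinct arrangements is 5!/(2!·2!) = 120/4 = 30.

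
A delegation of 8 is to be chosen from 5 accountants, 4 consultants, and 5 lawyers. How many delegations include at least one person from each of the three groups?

Unrestricted: C(14,8) = 3003 ways to pick any 8 of the 14.
Subtract selections that omit an entire group: no accountants → C(9,8) = 9; no consultants → C(10,8) = 45; no lawyers → C(9,8) = 9.
Add back selections omitting two groups (i.e. drawn from a single group): C(5,8) + C(4,8) + C(5,8) = 0.
By inclusion–exclusion: 3003 − 63 + 0 = 2940.

2940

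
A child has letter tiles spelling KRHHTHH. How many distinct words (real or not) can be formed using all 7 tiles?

210

KRHHTHH has 7 letters with H appearing 4 times.
The number of distinct arrangements is 7!/(4!) = 5040/24 = 210.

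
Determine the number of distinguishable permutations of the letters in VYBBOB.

120

The 6 letters of VYBBOB have repeats: B appearing 3 times.
The number of distinct arrangements is 6!/(3!) = 720/6 = 120.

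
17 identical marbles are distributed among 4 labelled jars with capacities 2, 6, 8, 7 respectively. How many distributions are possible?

64

By stars and bars, unrestricted non-negative solutions to x_1+…+x_4 = 17 number C(17+3,3) = 1140.
Subtract solutions that violate a single cap (substitute x_i' = x_i − (cap_i+1)): x_1 ≥ 3 gives C(17,3) = 680; x_2 ≥ 7 gives C(13,3) = 286; x_3 ≥ 9 gives C(11,3) = 165; x_4 ≥ 8 gives C(12,3) = 220. Together 1351.
Add back pairs where two caps are both exceeded: 120 + 56 + 84 + 4 + 10 + 1 = 275.
By inclusion–exclusion the count is 1140 − 1351 + 275 = 64.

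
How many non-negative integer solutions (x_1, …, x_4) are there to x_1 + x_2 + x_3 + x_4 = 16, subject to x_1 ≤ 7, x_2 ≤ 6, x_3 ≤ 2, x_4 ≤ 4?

19

Ignoring the caps, the number of non-negative solutions to x_1+…+x_4 = 16 is C(19,3) = 969.
Subtract solutions that violate a single cap (substitute x_i' = x_i − (cap_i+1)): x_1 ≥ 8 gives C(11,3) = 165; x_2 ≥ 7 gives C(12,3) = 220; x_3 ≥ 3 gives C(16,3) = 560; x_4 ≥ 5 gives C(14,3) = 364. Together 1309.
Add back pairs where two caps are both exceeded: 4 + 56 + 20 + 84 + 35 + 165 = 364.
Subtract triples: 0 + 0 + 1 + 4 = 5.
By inclusion–exclusion the count is 969 − 1309 + 364 − 5 = 19.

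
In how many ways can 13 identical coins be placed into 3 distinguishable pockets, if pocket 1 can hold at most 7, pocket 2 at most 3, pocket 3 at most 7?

Ignoring the caps, the number of non-negative solutions to x_1+…+x_3 = 13 is C(15,2) = 105.
Subtract solutions that violate a single cap (substitute x_i' = x_i − (cap_i+1)): x_1 ≥ 8 gives C(7,2) = 21; x_2 ≥ 4 gives C(11,2) = 55; x_3 ≥ 8 gives C(7,2) = 21. Together 97.
Add back pairs where two caps are both exceeded: 3 + 0 + 3 = 6.
By inclusion–exclusion the count is 105 − 97 + 6 = 14.

14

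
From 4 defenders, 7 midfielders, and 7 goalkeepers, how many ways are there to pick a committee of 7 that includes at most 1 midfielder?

Split by how many midfielders are chosen (0 through 1).
Sum: C(7,0)·C(11,7) + C(7,1)·C(11,6) = 330 + 3234 = 3564.

3564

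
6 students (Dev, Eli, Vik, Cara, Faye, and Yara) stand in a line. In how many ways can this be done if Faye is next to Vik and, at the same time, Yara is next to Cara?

Treat {Faye,Vik} as one block (2 orders) and {Yara,Cara} as another (2 orders).
That leaves 4 units to arrange: 2 × 2 × 4! = 4 × 24 = 96.

96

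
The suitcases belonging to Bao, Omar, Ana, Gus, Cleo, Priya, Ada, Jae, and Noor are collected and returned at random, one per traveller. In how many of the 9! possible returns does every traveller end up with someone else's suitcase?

133496

Count assignments avoiding every fixed point. For any j of the 9 travellers fixed to their own suitcase, the other 9−j can be arranged in (9−j)! ways.
By inclusion–exclusion this is Σ_{j=0}^{9} (−1)^j C(9,j)·(9−j)!.
Computing: 362880 − 362880 + 181440 − 60480 + 15120 − 3024 + 504 − 72 + 9 − 1 = 133496.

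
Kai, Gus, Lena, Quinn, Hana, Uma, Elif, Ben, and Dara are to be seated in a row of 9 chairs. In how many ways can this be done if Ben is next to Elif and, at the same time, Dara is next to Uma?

20160

Treat {Ben,Elif} as one block (2 orders) and {Dara,Uma} as another (2 orders).
That leaves 7 units to arrange: 2 × 2 × 7! = 4 × 5040 = 20160.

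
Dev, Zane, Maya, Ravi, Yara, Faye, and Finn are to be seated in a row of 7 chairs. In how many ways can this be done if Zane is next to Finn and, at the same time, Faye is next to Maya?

Treat {Zane,Finn} as one block (2 orders) and {Faye,Maya} as another (2 orders).
That leaves 5 units to arrange: 2 × 2 × 5! = 4 × 120 = 480.

480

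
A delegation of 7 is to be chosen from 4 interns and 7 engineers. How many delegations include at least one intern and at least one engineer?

329

Unrestricted: C(11,7) = 330 ways to pick any 7 of the 11.
Selections missing a whole group: no interns → C(7,7) = 1; no engineers → C(4,7) = 0.
Both groups omitted at once is impossible, so 330 − 1 = 329.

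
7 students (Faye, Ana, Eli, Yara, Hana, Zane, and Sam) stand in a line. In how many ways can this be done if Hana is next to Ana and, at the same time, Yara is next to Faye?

Treat {Hana,Ana} as one block (2 orders) and {Yara,Faye} as another (2 orders).
That leaves 5 units to arrange: 2 × 2 × 5! = 4 × 120 = 480.

480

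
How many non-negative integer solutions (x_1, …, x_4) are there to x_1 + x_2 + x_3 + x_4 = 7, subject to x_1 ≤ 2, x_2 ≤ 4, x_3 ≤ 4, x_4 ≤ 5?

61

By stars and bars, unrestricted non-negative solutions to x_1+…+x_4 = 7 number C(7+3,3) = 120.
Subtract solutions that violate a single cap (substitute x_i' = x_i − (cap_i+1)): x_1 ≥ 3 gives C(7,3) = 35; x_2 ≥ 5 gives C(5,3) = 10; x_3 ≥ 5 gives C(5,3) = 10; x_4 ≥ 6 gives C(4,3) = 4. Together 59.
No two caps can be exceeded simultaneously, so the pair terms are all 0.
By inclusion–exclusion the count is 120 − 59 + 0 = 61.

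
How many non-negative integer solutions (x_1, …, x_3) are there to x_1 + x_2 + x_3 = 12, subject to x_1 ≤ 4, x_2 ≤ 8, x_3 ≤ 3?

By stars and bars, unrestricted non-negative solutions to x_1+…+x_3 = 12 number C(12+2,2) = 91.
Subtract solutions that violate a single cap (substitute x_i' = x_i − (cap_i+1)): x_1 ≥ 5 gives C(9,2) = 36; x_2 ≥ 9 gives C(5,2) = 10; x_3 ≥ 4 gives C(10,2) = 45. Together 91.
Add back pairs where two caps are both exceeded: 0 + 10 + 0 = 10.
By inclusion–exclusion the count is 91 − 91 + 10 = 10.

10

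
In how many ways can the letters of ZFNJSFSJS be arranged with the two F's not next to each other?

Total arrangements of ZFNJSFSJS: 9!/(3!·2!·2!) = 15120.
Arrangements with the F's together: treat FF as one letter, giving (8)!/(3!·2!) = 3360.
Hence 15120 − 3360 = 11760.

11760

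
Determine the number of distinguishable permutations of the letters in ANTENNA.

Letter multiplicities in ANTENNA: A×2, E×1, N×3, T×1.
Dividing 7! = 5040 by 3!·2! = 12 for the repeated letters gives 420.

420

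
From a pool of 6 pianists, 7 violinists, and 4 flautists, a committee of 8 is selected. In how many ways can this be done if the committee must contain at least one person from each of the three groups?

With no constraint there are C(17,8) = 24310 possible selections.
Subtract selections that omit an entire group: no pianists → C(11,8) = 165; no violinists → C(10,8) = 45; no flautists → C(13,8) = 1287.
Add back selections omitting two groups (i.e. drawn from a single group): C(6,8) + C(7,8) + C(4,8) = 0.
By inclusion–exclusion: 24310 − 1497 + 0 = 22813.

22813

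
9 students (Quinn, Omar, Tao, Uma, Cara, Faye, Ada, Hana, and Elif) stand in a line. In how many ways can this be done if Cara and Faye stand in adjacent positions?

Place the 7 others and the Cara-Faye pair as 8 objects in a line; the pair has 2 internal arrangements.
So the count is 2·(8)! = 80640.

80640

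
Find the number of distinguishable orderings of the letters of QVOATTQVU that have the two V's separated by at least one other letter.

Total arrangements of QVOATTQVU: 9!/(2!·2!·2!) = 45360.
If the two V's are adjacent, glue them into one block, leaving 8 items to arrange: (8)!/(2!·2!) = 10080 ways.
Subtracting, 45360 − 10080 = 35280 arrangements keep the V's apart.

35280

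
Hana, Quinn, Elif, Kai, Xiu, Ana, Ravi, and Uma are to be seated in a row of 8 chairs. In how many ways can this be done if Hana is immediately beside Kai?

10080

Place the 6 others and the Hana-Kai pair as 7 objects in a line; the pair has 2 internal arrangements.
That gives 2 × 7! = 2 × 5040 = 10080.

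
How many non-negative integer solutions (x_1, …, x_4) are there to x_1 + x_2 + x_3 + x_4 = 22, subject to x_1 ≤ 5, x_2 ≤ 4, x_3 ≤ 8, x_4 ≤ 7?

Without the upper bounds there are C(25,3) = 2300 ways to split 22 among 4 variables.
Subtract solutions that violate a single cap (substitute x_i' = x_i − (cap_i+1)): x_1 ≥ 6 gives C(19,3) = 969; x_2 ≥ 5 gives C(20,3) = 1140; x_3 ≥ 9 gives C(16,3) = 560; x_4 ≥ 8 gives C(17,3) = 680. Together 3349.
Add back pairs where two caps are both exceeded: 364 + 120 + 165 + 165 + 220 + 56 = 1090.
Subtract triples: 10 + 20 + 0 + 1 = 31.
By inclusion–exclusion the count is 2300 − 3349 + 1090 − 31 = 10.

10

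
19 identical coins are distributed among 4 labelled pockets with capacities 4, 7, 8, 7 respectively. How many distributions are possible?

By stars and bars, unrestricted non-negative solutions to x_1+…+x_4 = 19 number C(19+3,3) = 1540.
Subtract solutions that violate a single cap (substitute x_i' = x_i − (cap_i+1)): x_1 ≥ 5 gives C(17,3) = 680; x_2 ≥ 8 gives C(14,3) = 364; x_3 ≥ 9 gives C(13,3) = 286; x_4 ≥ 8 gives C(14,3) = 364. Together 1694.
Add back pairs where two caps are both exceeded: 84 + 56 + 84 + 10 + 20 + 10 = 264.
By inclusion–exclusion the count is 1540 − 1694 + 264 = 110.

110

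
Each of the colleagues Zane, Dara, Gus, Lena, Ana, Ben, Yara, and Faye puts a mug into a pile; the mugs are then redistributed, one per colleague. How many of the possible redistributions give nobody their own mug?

14833

Count assignments avoiding every fixed point. For any j of the 8 colleagues fixed to their own mug, the other 8−j can be arranged in (8−j)! ways.
By inclusion–exclusion this is Σ_{j=0}^{8} (−1)^j C(8,j)·(8−j)!.
Computing: 40320 − 40320 + 20160 − 6720 + 1680 − 336 + 56 − 8 + 1 = 14833.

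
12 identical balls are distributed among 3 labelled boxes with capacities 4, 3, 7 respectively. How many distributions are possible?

6

By stars and bars, unrestricted non-negative solutions to x_1+…+x_3 = 12 number C(12+2,2) = 91.
Subtract solutions that violate a single cap (substitute x_i' = x_i − (cap_i+1)): x_1 ≥ 5 gives C(9,2) = 36; x_2 ≥ 4 gives C(10,2) = 45; x_3 ≥ 8 gives C(6,2) = 15. Together 96.
Add back pairs where two caps are both exceeded: 10 + 0 + 1 = 11.
By inclusion–exclusion the count is 91 − 96 + 11 = 6.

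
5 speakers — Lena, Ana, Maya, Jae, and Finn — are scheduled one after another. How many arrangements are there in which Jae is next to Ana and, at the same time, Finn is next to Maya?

24

Treat {Jae,Ana} as one block (2 orders) and {Finn,Maya} as another (2 orders).
That leaves 3 units to arrange: 2 × 2 × 3! = 4 × 6 = 24.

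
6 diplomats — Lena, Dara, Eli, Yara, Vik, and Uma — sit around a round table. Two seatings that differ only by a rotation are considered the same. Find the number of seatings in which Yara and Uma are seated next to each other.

48

Treat {Yara, Uma} as one unit (2 internal orders) and seat the resulting 5 units around the table: (4)! circular arrangements.
So 2 × (4)! = 2 × 24 = 48.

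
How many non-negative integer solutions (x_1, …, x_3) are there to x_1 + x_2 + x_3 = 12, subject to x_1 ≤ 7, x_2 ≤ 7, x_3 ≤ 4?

Without the upper bounds there are C(14,2) = 91 ways to split 12 among 3 variables.
Subtract solutions that violate a single cap (substitute x_i' = x_i − (cap_i+1)): x_1 ≥ 8 gives C(6,2) = 15; x_2 ≥ 8 gives C(6,2) = 15; x_3 ≥ 5 gives C(9,2) = 36. Together 66.
No two caps can be exceeded simultaneously, so the pair terms are all 0.
By inclusion–exclusion the count is 91 − 66 + 0 = 25.

25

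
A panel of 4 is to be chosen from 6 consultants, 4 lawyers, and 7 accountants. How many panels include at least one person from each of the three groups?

With no constraint there are C(17,4) = 2380 possible selections.
Selections missing a whole group: no consultants → C(11,4) = 330; no lawyers → C(13,4) = 715; no accountants → C(10,4) = 210.
Add back selections omitting two groups (i.e. drawn from a single group): C(6,4) + C(4,4) + C(7,4) = 51.
By inclusion–exclusion: 2380 − 1255 + 51 = 1176.

1176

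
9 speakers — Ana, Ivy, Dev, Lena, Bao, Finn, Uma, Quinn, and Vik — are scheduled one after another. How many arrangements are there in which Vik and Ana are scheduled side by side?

80640

Glue Vik and Ana into one block (2 internal orders), leaving 8 units to arrange in a row.
That gives 2 × 8! = 2 × 40320 = 80640.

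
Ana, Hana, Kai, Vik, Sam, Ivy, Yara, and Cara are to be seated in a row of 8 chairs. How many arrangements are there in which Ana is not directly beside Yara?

30240

There are 8! = 40320 arrangements in all. If Ana and Yara are adjacent, merging them into one block gives 2·(7)! = 10080 arrangements.
Complementary counting: 40320 − 10080 = 30240.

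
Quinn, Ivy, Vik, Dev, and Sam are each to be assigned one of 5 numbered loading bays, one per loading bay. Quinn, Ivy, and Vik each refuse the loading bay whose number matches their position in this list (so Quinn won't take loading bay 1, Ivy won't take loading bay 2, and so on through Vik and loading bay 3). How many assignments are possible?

64

Let Aᵢ (for i ∈ {1, 2, 3}) be the placements that put person i in their forbidden loading bay. Any j of these fix j positions, leaving (5−j)! ways to fill the rest, and there are C(3,j) ways to pick which j.
By inclusion–exclusion, the number of valid placements is Σ_{j=0}^{3} (−1)^j C(3,j)·(5−j)!.
Computing: 120 − 72 + 18 − 2 = 64.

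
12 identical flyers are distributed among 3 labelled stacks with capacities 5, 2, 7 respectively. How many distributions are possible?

6

Without the upper bounds there are C(14,2) = 91 ways to split 12 among 3 stacks.
Subtract solutions that violate a single cap (substitute x_i' = x_i − (cap_i+1)): x_1 ≥ 6 gives C(8,2) = 28; x_2 ≥ 3 gives C(11,2) = 55; x_3 ≥ 8 gives C(6,2) = 15. Together 98.
Add back pairs where two caps are both exceeded: 10 + 0 + 3 = 13.
By inclusion–exclusion the count is 91 − 98 + 13 = 6.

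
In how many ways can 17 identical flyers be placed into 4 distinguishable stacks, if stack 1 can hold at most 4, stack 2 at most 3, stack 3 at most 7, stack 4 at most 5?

Without the upper bounds there are C(20,3) = 1140 ways to split 17 among 4 stacks.
Subtract solutions that violate a single cap (substitute x_i' = x_i − (cap_i+1)): x_1 ≥ 5 gives C(15,3) = 455; x_2 ≥ 4 gives C(16,3) = 560; x_3 ≥ 8 gives C(12,3) = 220; x_4 ≥ 6 gives C(14,3) = 364. Together 1599.
Add back pairs where two caps are both exceeded: 165 + 35 + 84 + 56 + 120 + 20 = 480.
Subtract triples: 1 + 10 + 0 + 0 = 11.
By inclusion–exclusion the count is 1140 − 1599 + 480 − 11 = 10.

10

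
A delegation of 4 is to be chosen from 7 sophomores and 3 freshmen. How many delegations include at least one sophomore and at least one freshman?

175

Unrestricted: C(10,4) = 210 ways to pick any 4 of the 10.
Subtract selections that omit an entire group: no sophomores → C(3,4) = 0; no freshmen → C(7,4) = 35.
Both groups omitted at once is impossible, so 210 − 35 = 175.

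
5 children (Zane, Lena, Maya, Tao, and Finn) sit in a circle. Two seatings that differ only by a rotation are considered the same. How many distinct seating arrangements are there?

24

Fix one person's seat to break rotational symmetry; the remaining 4 people can be arranged in (4)! = 24 ways.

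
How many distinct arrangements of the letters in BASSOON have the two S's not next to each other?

900

Total arrangements of BASSOON: 7!/(2!·2!) = 1260.
Arrangements with the S's together: treat SS as one letter, giving (6)!/(2!) = 360.
Subtracting, 1260 − 360 = 900 arrangements keep the S's apart.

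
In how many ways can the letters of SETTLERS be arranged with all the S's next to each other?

1260

Treat the 2 copies of S as a single block. The multiset to arrange is then {SS, E, E, L, R, T, T}, 7 items in all.
That gives (7)!/(2!·2!) = 1260 arrangements.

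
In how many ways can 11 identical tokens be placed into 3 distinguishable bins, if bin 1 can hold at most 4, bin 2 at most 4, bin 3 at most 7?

15

By stars and bars, unrestricted non-negative solutions to x_1+…+x_3 = 11 number C(11+2,2) = 78.
Subtract solutions that violate a single cap (substitute x_i' = x_i − (cap_i+1)): x_1 ≥ 5 gives C(8,2) = 28; x_2 ≥ 5 gives C(8,2) = 28; x_3 ≥ 8 gives C(5,2) = 10. Together 66.
Add back pairs where two caps are both exceeded: 3 + 0 + 0 = 3.
By inclusion–exclusion the count is 78 − 66 + 3 = 15.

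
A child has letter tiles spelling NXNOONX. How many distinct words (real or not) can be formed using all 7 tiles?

210

Letter multiplicities in NXNOONX: N×3, O×2, X×2.
Dividing 7! = 5040 by 3!·2!·2! = 24 for the repeated letters gives 210.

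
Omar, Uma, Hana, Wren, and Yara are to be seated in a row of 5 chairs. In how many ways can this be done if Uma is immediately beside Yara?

Glue Uma and Yara into one block (2 internal orders), leaving 4 units to arrange in a row.
So the count is 2·(4)! = 48.

48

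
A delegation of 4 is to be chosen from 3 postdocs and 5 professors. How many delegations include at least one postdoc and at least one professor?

Unrestricted: C(8,4) = 70 ways to pick any 4 of the 8.
Subtract selections that omit an entire group: no postdocs → C(5,4) = 5; no professors → C(3,4) = 0.
Both groups omitted at once is impossible, so 70 − 5 = 65.

65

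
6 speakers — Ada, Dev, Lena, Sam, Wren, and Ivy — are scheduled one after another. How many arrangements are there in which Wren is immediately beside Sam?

240

Glue Wren and Sam into one block (2 internal orders), leaving 5 units to arrange in a row.
That gives 2 × 5! = 2 × 120 = 240.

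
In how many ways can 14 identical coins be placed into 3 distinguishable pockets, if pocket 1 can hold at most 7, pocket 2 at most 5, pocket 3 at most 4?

6

By stars and bars, unrestricted non-negative solutions to x_1+…+x_3 = 14 number C(14+2,2) = 120.
Subtract solutions that violate a single cap (substitute x_i' = x_i − (cap_i+1)): x_1 ≥ 8 gives C(8,2) = 28; x_2 ≥ 6 gives C(10,2) = 45; x_3 ≥ 5 gives C(11,2) = 55. Together 128.
Add back pairs where two caps are both exceeded: 1 + 3 + 10 = 14.
By inclusion–exclusion the count is 120 − 128 + 14 = 6.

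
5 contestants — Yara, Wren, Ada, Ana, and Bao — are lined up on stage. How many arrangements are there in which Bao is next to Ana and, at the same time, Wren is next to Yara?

24

Treat {Bao,Ana} as one block (2 orders) and {Wren,Yara} as another (2 orders).
That leaves 3 units to arrange: 2 × 2 × 3! = 4 × 6 = 24.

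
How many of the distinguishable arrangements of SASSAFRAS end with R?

Fix R in the last position and arrange the remaining 8 letters.
Those 8 letters have A appearing 3 times and S appearing 4 times, giving (8)!/(4!·3!) = 280.

280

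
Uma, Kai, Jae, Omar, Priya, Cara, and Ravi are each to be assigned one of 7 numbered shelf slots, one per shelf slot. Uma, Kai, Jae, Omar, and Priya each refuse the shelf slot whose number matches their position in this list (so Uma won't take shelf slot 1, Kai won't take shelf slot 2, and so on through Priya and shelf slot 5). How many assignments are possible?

2428

Let Aᵢ (for 1 ≤ i ≤ 5) be the placements that put person i in their forbidden shelf slot. Any j of these fix j positions, leaving (7−j)! ways to fill the rest, and there are C(5,j) ways to pick which j.
By inclusion–exclusion, the number of valid placements is Σ_{j=0}^{5} (−1)^j C(5,j)·(7−j)!.
Computing: 5040 − 3600 + 1200 − 240 + 30 − 2 = 2428.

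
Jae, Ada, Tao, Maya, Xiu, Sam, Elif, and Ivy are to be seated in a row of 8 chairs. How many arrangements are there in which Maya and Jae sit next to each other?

Glue Maya and Jae into one block (2 internal orders), leaving 7 units to arrange in a row.
So the count is 2·(7)! = 10080.

10080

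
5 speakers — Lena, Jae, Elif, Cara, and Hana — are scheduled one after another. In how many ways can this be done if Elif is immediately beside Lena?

Treat {Elif, Lena} as a single unit. There are 4 units to order, and the pair itself can be ordered 2 ways.
So the count is 2·(4)! = 48.

48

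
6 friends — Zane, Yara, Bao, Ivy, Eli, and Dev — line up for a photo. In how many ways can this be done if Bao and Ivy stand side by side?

240

Glue Bao and Ivy into one block (2 internal orders), leaving 5 units to arrange in a row.
So the count is 2·(5)! = 240.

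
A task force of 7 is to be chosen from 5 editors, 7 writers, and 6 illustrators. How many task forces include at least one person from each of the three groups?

Unrestricted: C(18,7) = 31824 ways to pick any 7 of the 18.
Selections missing a whole group: no editors → C(13,7) = 1716; no writers → C(11,7) = 330; no illustrators → C(12,7) = 792.
Add back selections omitting two groups (i.e. drawn from a single group): C(5,7) + C(7,7) + C(6,7) = 1.
By inclusion–exclusion: 31824 − 2838 + 1 = 28987.

28987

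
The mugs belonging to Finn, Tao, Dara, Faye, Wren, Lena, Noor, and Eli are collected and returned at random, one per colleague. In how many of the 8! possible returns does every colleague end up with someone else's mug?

This is the derangement count D_8: permutations of 8 items with no fixed point.
By inclusion–exclusion this is Σ_{j=0}^{8} (−1)^j C(8,j)·(8−j)!.
Computing: 40320 − 40320 + 20160 − 6720 + 1680 − 336 + 56 − 8 + 1 = 14833.

14833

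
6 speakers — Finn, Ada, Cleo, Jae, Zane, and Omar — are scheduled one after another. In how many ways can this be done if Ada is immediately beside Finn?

240

Glue Ada and Finn into one block (2 internal orders), leaving 5 units to arrange in a row.
That gives 2 × 5! = 2 × 120 = 240.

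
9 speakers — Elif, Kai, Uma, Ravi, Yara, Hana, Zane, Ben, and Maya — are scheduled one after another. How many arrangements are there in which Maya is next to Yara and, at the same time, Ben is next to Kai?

Treat {Maya,Yara} as one block (2 orders) and {Ben,Kai} as another (2 orders).
That leaves 7 units to arrange: 2 × 2 × 7! = 4 × 5040 = 20160.

20160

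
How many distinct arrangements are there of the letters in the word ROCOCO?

ROCOCO has 6 letters with C appearing twice and O appearing 3 times.
Dividing 6! = 720 by 3!·2! = 12 for the repeated letters gives 60.

60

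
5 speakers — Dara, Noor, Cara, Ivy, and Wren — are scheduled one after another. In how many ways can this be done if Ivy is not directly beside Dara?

72

There are 5! = 120 arrangements in all. If Ivy and Dara are adjacent, merging them into one block gives 2·(4)! = 48 arrangements.
So 120 − 48 = 72 arrangements keep them apart.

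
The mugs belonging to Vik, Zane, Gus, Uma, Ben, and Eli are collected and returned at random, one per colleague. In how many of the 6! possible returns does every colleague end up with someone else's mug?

265

Let Aᵢ be the assignments in which colleague i gets their own mug. We want the size of the complement of A₁∪…∪A_6.
By inclusion–exclusion this is Σ_{j=0}^{6} (−1)^j C(6,j)·(6−j)!.
Computing: 720 − 720 + 360 − 120 + 30 − 6 + 1 = 265.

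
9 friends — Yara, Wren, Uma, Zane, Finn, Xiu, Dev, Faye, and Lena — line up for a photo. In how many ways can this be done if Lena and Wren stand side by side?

Place the 7 others and the Lena-Wren pair as 8 objects in a line; the pair has 2 internal arrangements.
That gives 2 × 8! = 2 × 40320 = 80640.

80640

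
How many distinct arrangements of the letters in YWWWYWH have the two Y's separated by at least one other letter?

There are 7!/(4!·2!) = 105 arrangements of YWWWYWH in total.
If the two Y's are adjacent, glue them into one block, leaving 6 items to arrange: (6)!/(4!) = 30 ways.
Subtracting, 105 − 30 = 75 arrangements keep the Y's apart.

75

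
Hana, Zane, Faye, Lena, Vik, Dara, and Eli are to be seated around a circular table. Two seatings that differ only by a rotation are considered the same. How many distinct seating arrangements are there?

720

Fix one person's seat to break rotational symmetry; the remaining 6 people can be arranged in (6)! = 720 ways.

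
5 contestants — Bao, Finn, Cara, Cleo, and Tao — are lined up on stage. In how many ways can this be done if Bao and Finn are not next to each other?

There are 5! = 120 arrangements in all. If Bao and Finn are adjacent, merging them into one block gives 2·(4)! = 48 arrangements.
So 120 − 48 = 72 arrangements keep them apart.

72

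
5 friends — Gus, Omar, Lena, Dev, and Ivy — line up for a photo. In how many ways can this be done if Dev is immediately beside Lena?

Glue Dev and Lena into one block (2 internal orders), leaving 4 units to arrange in a row.
That gives 2 × 4! = 2 × 24 = 48.

48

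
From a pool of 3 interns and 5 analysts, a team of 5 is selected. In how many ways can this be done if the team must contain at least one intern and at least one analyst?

55

Total 5-person selections from all 8: C(8,5) = 56.
Selections missing a whole group: no interns → C(5,5) = 1; no analysts → C(3,5) = 0.
Both groups omitted at once is impossible, so 56 − 1 = 55.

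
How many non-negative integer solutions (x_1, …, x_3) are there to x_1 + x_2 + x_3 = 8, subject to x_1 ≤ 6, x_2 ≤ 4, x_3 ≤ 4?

22

By stars and bars, unrestricted non-negative solutions to x_1+…+x_3 = 8 number C(8+2,2) = 45.
Subtract solutions that violate a single cap (substitute x_i' = x_i − (cap_i+1)): x_1 ≥ 7 gives C(3,2) = 3; x_2 ≥ 5 gives C(5,2) = 10; x_3 ≥ 5 gives C(5,2) = 10. Together 23.
No two caps can be exceeded simultaneously, so the pair terms are all 0.
By inclusion–exclusion the count is 45 − 23 + 0 = 22.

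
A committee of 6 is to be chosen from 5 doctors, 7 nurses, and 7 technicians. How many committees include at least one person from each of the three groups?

22295

Unrestricted: C(19,6) = 27132 ways to pick any 6 of the 19.
Subtract selections that omit an entire group: no doctors → C(14,6) = 3003; no nurses → C(12,6) = 924; no technicians → C(12,6) = 924.
Add back selections omitting two groups (i.e. drawn from a single group): C(5,6) + C(7,6) + C(7,6) = 14.
By inclusion–exclusion: 27132 − 4851 + 14 = 22295.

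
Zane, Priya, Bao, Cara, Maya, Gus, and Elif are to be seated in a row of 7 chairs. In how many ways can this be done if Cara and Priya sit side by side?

1440

Glue Cara and Priya into one block (2 internal orders), leaving 6 units to arrange in a row.
That gives 2 × 6! = 2 × 720 = 1440.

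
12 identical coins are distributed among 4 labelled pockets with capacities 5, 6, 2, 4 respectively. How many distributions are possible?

45

By stars and bars, unrestricted non-negative solutions to x_1+…+x_4 = 12 number C(12+3,3) = 455.
Subtract solutions that violate a single cap (substitute x_i' = x_i − (cap_i+1)): x_1 ≥ 6 gives C(9,3) = 84; x_2 ≥ 7 gives C(8,3) = 56; x_3 ≥ 3 gives C(12,3) = 220; x_4 ≥ 5 gives C(10,3) = 120. Together 480.
Add back pairs where two caps are both exceeded: 0 + 20 + 4 + 10 + 1 + 35 = 70.
By inclusion–exclusion the count is 455 − 480 + 70 = 45.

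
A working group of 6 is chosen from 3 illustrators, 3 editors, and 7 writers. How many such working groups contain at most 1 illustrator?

966

Split by how many illustrators are chosen (0 through 1).
Sum: C(3,0)·C(10,6) + C(3,1)·C(10,5) = 210 + 756 = 966.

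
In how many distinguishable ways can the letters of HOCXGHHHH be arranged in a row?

3024

The 9 letters of HOCXGHHHH have repeats: H appearing 5 times.
The number of distinct arrangements is 9!/(5!) = 362880/120 = 3024.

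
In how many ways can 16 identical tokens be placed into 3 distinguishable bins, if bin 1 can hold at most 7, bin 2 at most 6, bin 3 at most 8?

Ignoring the caps, the number of non-negative solutions to x_1+…+x_3 = 16 is C(18,2) = 153.
Subtract solutions that violate a single cap (substitute x_i' = x_i − (cap_i+1)): x_1 ≥ 8 gives C(10,2) = 45; x_2 ≥ 7 gives C(11,2) = 55; x_3 ≥ 9 gives C(9,2) = 36. Together 136.
Add back pairs where two caps are both exceeded: 3 + 0 + 1 = 4.
By inclusion–exclusion the count is 153 − 136 + 4 = 21.

21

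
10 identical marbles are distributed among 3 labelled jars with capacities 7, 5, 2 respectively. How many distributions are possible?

12

Ignoring the caps, the number of non-negative solutions to x_1+…+x_3 = 10 is C(12,2) = 66.
Subtract solutions that violate a single cap (substitute x_i' = x_i − (cap_i+1)): x_1 ≥ 8 gives C(4,2) = 6; x_2 ≥ 6 gives C(6,2) = 15; x_3 ≥ 3 gives C(9,2) = 36. Together 57.
Add back pairs where two caps are both exceeded: 0 + 0 + 3 = 3.
By inclusion–exclusion the count is 66 − 57 + 3 = 12.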